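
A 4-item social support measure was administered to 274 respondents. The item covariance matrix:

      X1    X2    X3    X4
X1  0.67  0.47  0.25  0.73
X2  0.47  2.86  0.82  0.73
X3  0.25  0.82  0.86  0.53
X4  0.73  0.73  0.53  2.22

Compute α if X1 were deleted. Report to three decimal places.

α = 0.618

Remaining items: X2, X3, X4 (k = 3).
Σσ²ᵢ = 2.86 + 0.86 + 2.22 = 5.94
σ²_total = 5.94 + 2 × 2.08 = 10.10
α (item deleted) = (3/2)·(1 − 5.94/10.10) = 0.618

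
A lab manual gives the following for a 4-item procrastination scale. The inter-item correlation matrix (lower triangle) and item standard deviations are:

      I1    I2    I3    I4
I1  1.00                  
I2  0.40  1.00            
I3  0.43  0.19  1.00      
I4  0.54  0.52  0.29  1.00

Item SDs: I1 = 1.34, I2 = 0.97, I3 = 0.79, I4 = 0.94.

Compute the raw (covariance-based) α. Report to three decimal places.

α = 0.720

Σσ²ᵢ = 1.34² + 0.97² + 0.79² + 0.94² = 4.2442
Covariances σ_ij = r_ij · s_i · s_j:
  σ(I1,I2) = 0.40 × 1.34 × 0.97 = 0.5199
  σ(I1,I3) = 0.43 × 1.34 × 0.79 = 0.4552
  σ(I1,I4) = 0.54 × 1.34 × 0.94 = 0.6802
  σ(I2,I3) = 0.19 × 0.97 × 0.79 = 0.1456
  σ(I2,I4) = 0.52 × 0.97 × 0.94 = 0.4741
  σ(I3,I4) = 0.29 × 0.79 × 0.94 = 0.2154
σ²_T = Σσ²ᵢ + 2·Σσ_ij = 4.2442 + 2 × 2.4904 = 9.2250
α = (4/3)·(1 − 4.2442/9.2250) = 0.720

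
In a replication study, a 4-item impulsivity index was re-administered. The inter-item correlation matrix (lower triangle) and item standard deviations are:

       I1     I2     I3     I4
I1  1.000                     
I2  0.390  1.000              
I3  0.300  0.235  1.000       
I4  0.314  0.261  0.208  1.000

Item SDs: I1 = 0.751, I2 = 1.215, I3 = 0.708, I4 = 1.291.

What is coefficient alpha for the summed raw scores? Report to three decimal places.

α = 0.580

Σσ²ᵢ = 0.751² + 1.215² + 0.708² + 1.291² = 4.2082
Covariances σ_ij = r_ij · s_i · s_j:
  σ(I1,I2) = 0.390 × 0.751 × 1.215 = 0.3559
  σ(I1,I3) = 0.300 × 0.751 × 0.708 = 0.1595
  σ(I1,I4) = 0.314 × 0.751 × 1.291 = 0.3044
  σ(I2,I3) = 0.235 × 1.215 × 0.708 = 0.2022
  σ(I2,I4) = 0.261 × 1.215 × 1.291 = 0.4094
  σ(I3,I4) = 0.208 × 0.708 × 1.291 = 0.1901
σ²_T = Σσ²ᵢ + 2·Σσ_ij = 4.2082 + 2 × 1.6215 = 7.4512
α = (4/3)·(1 − 4.2082/7.4512) = 0.580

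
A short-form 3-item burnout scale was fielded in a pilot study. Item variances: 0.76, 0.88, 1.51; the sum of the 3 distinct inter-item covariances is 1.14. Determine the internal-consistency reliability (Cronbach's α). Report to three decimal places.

α = 0.630

sum of item variances = 0.76 + 0.88 + 1.51 = 3.15
Sum of distinct covariances = 1.14
total variance = sum of item variances + 2·Σcov = 3.15 + 2 × 1.14 = 5.43
α = (3/2)·(1 − 3.15/5.43) = 0.630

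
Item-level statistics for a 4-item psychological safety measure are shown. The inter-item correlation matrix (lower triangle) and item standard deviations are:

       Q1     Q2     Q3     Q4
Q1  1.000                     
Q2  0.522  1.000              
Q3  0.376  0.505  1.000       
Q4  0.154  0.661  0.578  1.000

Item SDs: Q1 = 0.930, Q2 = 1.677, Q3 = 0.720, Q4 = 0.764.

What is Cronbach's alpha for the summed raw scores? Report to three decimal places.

Σσ²ᵢ = 0.930² + 1.677² + 0.720² + 0.764² = 4.7793
Covariances σ_ij = r_ij · s_i · s_j:
  σ(Q1,Q2) = 0.522 × 0.930 × 1.677 = 0.8141
  σ(Q1,Q3) = 0.376 × 0.930 × 0.720 = 0.2518
  σ(Q1,Q4) = 0.154 × 0.930 × 0.764 = 0.1094
  σ(Q2,Q3) = 0.505 × 1.677 × 0.720 = 0.6098
  σ(Q2,Q4) = 0.661 × 1.677 × 0.764 = 0.8469
  σ(Q3,Q4) = 0.578 × 0.720 × 0.764 = 0.3179
σ²_T = Σσ²ᵢ + 2·Σσ_ij = 4.7793 + 2 × 2.9499 = 10.6791
α = (4/3)·(1 − 4.7793/10.6791) = 0.737

Cronbach's alpha = 0.737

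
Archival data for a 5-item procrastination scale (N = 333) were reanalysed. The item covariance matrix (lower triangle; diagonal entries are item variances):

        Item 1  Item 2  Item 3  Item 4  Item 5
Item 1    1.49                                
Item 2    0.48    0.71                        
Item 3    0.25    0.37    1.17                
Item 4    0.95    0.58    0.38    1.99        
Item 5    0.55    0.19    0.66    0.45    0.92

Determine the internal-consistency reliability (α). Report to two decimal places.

sum of item variances = 1.49 + 0.71 + 1.17 + 1.99 + 0.92 = 6.28
Sum of off-diagonal covariances = 4.86
Var(T) = 6.28 + 2 × 4.86 = 16.00
α = (k/(k−1))·(1 − sum of item variances/Var(T)) = (5/4)·(1 − 6.28/16.00) = 0.76

α = 0.76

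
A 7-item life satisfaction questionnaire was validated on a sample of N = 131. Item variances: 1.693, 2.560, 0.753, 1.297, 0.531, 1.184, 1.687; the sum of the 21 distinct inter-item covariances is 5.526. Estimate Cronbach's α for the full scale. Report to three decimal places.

sum of item variances = 1.693 + 2.560 + 0.753 + 1.297 + 0.531 + 1.184 + 1.687 = 9.705
Sum of distinct covariances = 5.526
Var(T) = sum of item variances + 2·Σcov = 9.705 + 2 × 5.526 = 20.757
α = (7/6)·(1 − 9.705/20.757) = 0.621

α = 0.621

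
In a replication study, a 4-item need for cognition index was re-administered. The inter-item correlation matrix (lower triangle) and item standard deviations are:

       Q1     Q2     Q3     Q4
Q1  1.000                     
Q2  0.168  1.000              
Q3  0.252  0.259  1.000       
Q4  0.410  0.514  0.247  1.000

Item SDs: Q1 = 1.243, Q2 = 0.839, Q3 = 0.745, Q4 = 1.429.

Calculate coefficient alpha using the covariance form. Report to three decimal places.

Σσ²ᵢ = 1.243² + 0.839² + 0.745² + 1.429² = 4.8460
Covariances σ_ij = r_ij · s_i · s_j:
  σ(Q1,Q2) = 0.168 × 1.243 × 0.839 = 0.1752
  σ(Q1,Q3) = 0.252 × 1.243 × 0.745 = 0.2334
  σ(Q1,Q4) = 0.410 × 1.243 × 1.429 = 0.7283
  σ(Q2,Q3) = 0.259 × 0.839 × 0.745 = 0.1619
  σ(Q2,Q4) = 0.514 × 0.839 × 1.429 = 0.6163
  σ(Q3,Q4) = 0.247 × 0.745 × 1.429 = 0.2630
σ²_T = Σσ²ᵢ + 2·Σσ_ij = 4.8460 + 2 × 2.1781 = 9.2022
α = (4/3)·(1 − 4.8460/9.2022) = 0.631

α = 0.631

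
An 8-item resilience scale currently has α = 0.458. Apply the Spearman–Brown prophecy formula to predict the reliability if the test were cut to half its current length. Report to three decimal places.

predicted reliability = 0.297

Length factor m = 1/2
α' = m·α / (1 − (1−m)·α)
   = 1/2 × 0.458 / (1 − (1 − 1/2) × 0.458)
   = 0.2290 / 0.7710 = 0.297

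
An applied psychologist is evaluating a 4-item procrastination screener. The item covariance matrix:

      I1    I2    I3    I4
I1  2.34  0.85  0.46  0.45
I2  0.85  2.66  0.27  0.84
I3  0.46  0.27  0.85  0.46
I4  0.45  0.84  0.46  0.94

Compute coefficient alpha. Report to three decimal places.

coefficient alpha = 0.660

Σσ²ᵢ = 2.34 + 2.66 + 0.85 + 0.94 = 6.79
Σ_{i<j} σ_ij = 3.33
Var(T) = 6.79 + 2 × 3.33 = 13.45
α = (k/(k−1))·(1 − Σσ²ᵢ/Var(T)) = (4/3)·(1 − 6.79/13.45) = 0.660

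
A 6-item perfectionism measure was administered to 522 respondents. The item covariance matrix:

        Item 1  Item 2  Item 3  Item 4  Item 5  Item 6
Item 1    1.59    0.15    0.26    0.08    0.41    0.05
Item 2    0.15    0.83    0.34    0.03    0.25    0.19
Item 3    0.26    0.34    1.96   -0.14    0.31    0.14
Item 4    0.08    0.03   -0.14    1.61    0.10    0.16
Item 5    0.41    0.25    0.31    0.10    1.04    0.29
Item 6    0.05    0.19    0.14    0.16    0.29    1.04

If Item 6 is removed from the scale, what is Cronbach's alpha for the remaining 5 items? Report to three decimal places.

Cronbach's alpha = 0.422

Remaining items: Item 1, Item 2, Item 3, Item 4, Item 5 (k = 5).
sum of item variances = 1.59 + 0.83 + 1.96 + 1.61 + 1.04 = 7.03
Var(T) = 7.03 + 2 × 1.79 = 10.61
α (item deleted) = (5/4)·(1 − 7.03/10.61) = 0.422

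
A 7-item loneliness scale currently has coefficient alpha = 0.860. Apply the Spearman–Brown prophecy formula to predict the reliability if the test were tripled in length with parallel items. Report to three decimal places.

predicted reliability = 0.949

Length factor m = 3
α' = m·α / (1 + (m−1)·α)
   = 3 × 0.860 / (1 + (3 − 1) × 0.860)
   = 2.5800 / 2.7200 = 0.949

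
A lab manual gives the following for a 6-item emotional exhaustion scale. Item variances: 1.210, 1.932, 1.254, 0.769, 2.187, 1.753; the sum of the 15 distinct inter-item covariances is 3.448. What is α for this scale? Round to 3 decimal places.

α = 0.517

Σσ²ᵢ = 1.210 + 1.932 + 1.254 + 0.769 + 2.187 + 1.753 = 9.105
Sum of distinct covariances = 3.448
Var(T) = Σσ²ᵢ + 2·Σcov = 9.105 + 2 × 3.448 = 16.001
α = (6/5)·(1 − 9.105/16.001) = 0.517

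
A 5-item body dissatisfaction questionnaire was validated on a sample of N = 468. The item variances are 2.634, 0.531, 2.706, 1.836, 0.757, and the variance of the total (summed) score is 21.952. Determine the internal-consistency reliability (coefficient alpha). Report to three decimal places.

α = 0.768

sum of item variances = 2.634 + 0.531 + 2.706 + 1.836 + 0.757 = 8.464
α = (k/(k−1))·(1 − sum of item variances/Var(T)) = (5/4)·(1 − 8.464/21.952) = 0.768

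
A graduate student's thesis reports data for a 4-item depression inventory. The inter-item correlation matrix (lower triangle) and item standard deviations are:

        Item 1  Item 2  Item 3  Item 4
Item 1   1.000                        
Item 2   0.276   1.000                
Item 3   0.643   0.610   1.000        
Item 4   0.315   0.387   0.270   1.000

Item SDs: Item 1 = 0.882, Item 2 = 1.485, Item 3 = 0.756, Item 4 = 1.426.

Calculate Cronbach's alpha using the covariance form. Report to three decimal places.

Cronbach's alpha = 0.688

Σσ²ᵢ = 0.882² + 1.485² + 0.756² + 1.426² = 5.5882
Covariances σ_ij = r_ij · s_i · s_j:
  σ(Item 1,Item 2) = 0.276 × 0.882 × 1.485 = 0.3615
  σ(Item 1,Item 3) = 0.643 × 0.882 × 0.756 = 0.4287
  σ(Item 1,Item 4) = 0.315 × 0.882 × 1.426 = 0.3962
  σ(Item 2,Item 3) = 0.610 × 1.485 × 0.756 = 0.6848
  σ(Item 2,Item 4) = 0.387 × 1.485 × 1.426 = 0.8195
  σ(Item 3,Item 4) = 0.270 × 0.756 × 1.426 = 0.2911
σ²_T = Σσ²ᵢ + 2·Σσ_ij = 5.5882 + 2 × 2.9818 = 11.5518
α = (4/3)·(1 − 5.5882/11.5518) = 0.688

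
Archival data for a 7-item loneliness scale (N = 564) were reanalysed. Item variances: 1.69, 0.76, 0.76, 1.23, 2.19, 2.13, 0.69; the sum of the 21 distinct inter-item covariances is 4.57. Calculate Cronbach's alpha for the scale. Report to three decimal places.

Cronbach's alpha = 0.574

sum of item variances = 1.69 + 0.76 + 0.76 + 1.23 + 2.19 + 2.13 + 0.69 = 9.45
Sum of distinct covariances = 4.57
σ²_total = sum of item variances + 2·Σcov = 9.45 + 2 × 4.57 = 18.59
α = (7/6)·(1 − 9.45/18.59) = 0.574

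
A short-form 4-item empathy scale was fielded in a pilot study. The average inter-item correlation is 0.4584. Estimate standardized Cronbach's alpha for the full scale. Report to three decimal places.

Standardized α = k·r̄ / (1 + (k−1)·r̄) = 4 × 0.4584 / (1 + 3 × 0.4584)
  = 1.8336 / 2.3752 = 0.772

standardized Cronbach's alpha = 0.772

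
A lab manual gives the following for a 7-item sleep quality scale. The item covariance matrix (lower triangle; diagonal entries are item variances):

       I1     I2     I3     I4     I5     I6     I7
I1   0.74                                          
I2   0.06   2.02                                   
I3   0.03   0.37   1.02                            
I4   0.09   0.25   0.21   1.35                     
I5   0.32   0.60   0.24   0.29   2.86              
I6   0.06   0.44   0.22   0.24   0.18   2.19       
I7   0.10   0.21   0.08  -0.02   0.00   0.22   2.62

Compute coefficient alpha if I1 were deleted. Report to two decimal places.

α = 0.44

Remaining items: I2, I3, I4, I5, I6, I7 (k = 6).
Σσᵢ² = 2.02 + 1.02 + 1.35 + 2.86 + 2.19 + 2.62 = 12.06
σ²_total = 12.06 + 2 × 3.53 = 19.12
α (item deleted) = (6/5)·(1 − 12.06/19.12) = 0.44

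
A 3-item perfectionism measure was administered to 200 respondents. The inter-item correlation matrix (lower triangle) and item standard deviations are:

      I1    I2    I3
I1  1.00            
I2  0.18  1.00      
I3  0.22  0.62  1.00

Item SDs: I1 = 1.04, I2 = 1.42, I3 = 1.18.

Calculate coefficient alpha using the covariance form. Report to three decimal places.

Σσ²ᵢ = 1.04² + 1.42² + 1.18² = 4.4904
Covariances σ_ij = r_ij · s_i · s_j:
  σ(I1,I2) = 0.18 × 1.04 × 1.42 = 0.2658
  σ(I1,I3) = 0.22 × 1.04 × 1.18 = 0.2700
  σ(I2,I3) = 0.62 × 1.42 × 1.18 = 1.0389
σ²_T = Σσ²ᵢ + 2·Σσ_ij = 4.4904 + 2 × 1.5747 = 7.6398
α = (3/2)·(1 − 4.4904/7.6398) = 0.618

α = 0.618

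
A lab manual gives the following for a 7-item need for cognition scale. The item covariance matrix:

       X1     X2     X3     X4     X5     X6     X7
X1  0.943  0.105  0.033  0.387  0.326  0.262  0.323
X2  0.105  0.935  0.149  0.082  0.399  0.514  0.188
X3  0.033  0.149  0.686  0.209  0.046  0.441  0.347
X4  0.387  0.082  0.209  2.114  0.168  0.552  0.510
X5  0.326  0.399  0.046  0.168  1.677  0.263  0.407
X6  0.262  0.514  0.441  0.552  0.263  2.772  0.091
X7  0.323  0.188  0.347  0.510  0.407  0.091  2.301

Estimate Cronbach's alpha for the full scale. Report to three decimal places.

Σσᵢ² = 0.943 + 0.935 + 0.686 + 2.114 + 1.677 + 2.772 + 2.301 = 11.428
Sum of off-diagonal covariances = 5.802
Var(T) = 11.428 + 2 × 5.802 = 23.032
α = (k/(k−1))·(1 − Σσᵢ²/Var(T)) = (7/6)·(1 − 11.428/23.032) = 0.588

Cronbach's alpha = 0.588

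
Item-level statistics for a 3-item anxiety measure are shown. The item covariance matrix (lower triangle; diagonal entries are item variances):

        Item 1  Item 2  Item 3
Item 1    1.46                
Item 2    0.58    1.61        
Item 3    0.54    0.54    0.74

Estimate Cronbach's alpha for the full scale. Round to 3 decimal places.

Cronbach's alpha = 0.698

sum of item variances = 1.46 + 1.61 + 0.74 = 3.81
Sum of off-diagonal covariances = 1.66
Var(T) = 3.81 + 2 × 1.66 = 7.13
α = (k/(k−1))·(1 − sum of item variances/Var(T)) = (3/2)·(1 − 3.81/7.13) = 0.698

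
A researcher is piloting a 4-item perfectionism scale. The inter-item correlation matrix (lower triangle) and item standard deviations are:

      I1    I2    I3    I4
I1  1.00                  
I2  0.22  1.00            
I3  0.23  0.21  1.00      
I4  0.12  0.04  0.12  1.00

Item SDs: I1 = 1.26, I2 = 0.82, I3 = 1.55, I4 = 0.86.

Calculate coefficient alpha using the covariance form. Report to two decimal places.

Σσ²ᵢ = 1.26² + 0.82² + 1.55² + 0.86² = 5.4021
Covariances σ_ij = r_ij · s_i · s_j:
  σ(I1,I2) = 0.22 × 1.26 × 0.82 = 0.2273
  σ(I1,I3) = 0.23 × 1.26 × 1.55 = 0.4492
  σ(I1,I4) = 0.12 × 1.26 × 0.86 = 0.1300
  σ(I2,I3) = 0.21 × 0.82 × 1.55 = 0.2669
  σ(I2,I4) = 0.04 × 0.82 × 0.86 = 0.0282
  σ(I3,I4) = 0.12 × 1.55 × 0.86 = 0.1600
σ²_T = Σσ²ᵢ + 2·Σσ_ij = 5.4021 + 2 × 1.2616 = 7.9253
α = (4/3)·(1 − 5.4021/7.9253) = 0.42

α = 0.42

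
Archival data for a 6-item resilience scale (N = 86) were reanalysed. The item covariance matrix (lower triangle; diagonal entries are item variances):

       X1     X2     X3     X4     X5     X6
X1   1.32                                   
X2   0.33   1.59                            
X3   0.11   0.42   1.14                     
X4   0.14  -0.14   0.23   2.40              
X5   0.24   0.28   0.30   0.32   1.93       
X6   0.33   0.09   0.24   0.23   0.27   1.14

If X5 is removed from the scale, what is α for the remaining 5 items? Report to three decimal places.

Remaining items: X1, X2, X3, X4, X6 (k = 5).
Σσᵢ² = 1.32 + 1.59 + 1.14 + 2.40 + 1.14 = 7.59
σ²_T = 7.59 + 2 × 1.98 = 11.55
α (item deleted) = (5/4)·(1 − 7.59/11.55) = 0.429

α = 0.429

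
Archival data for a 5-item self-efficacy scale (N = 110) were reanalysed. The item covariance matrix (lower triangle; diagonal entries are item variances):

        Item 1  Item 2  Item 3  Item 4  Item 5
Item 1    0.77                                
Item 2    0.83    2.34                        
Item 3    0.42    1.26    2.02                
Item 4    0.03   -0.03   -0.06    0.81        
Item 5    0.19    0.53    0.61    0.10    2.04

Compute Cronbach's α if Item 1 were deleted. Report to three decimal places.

Remaining items: Item 2, Item 3, Item 4, Item 5 (k = 4).
Σσ²ᵢ = 2.34 + 2.02 + 0.81 + 2.04 = 7.21
Var(T) = 7.21 + 2 × 2.41 = 12.03
α (item deleted) = (4/3)·(1 − 7.21/12.03) = 0.534

α = 0.534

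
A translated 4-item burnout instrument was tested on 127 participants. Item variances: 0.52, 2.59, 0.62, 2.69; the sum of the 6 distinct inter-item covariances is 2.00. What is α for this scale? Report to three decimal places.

α = 0.512

ΣVar(i) = 0.52 + 2.59 + 0.62 + 2.69 = 6.42
Sum of distinct covariances = 2.00
Var(T) = ΣVar(i) + 2·Σcov = 6.42 + 2 × 2.00 = 10.42
α = (4/3)·(1 − 6.42/10.42) = 0.512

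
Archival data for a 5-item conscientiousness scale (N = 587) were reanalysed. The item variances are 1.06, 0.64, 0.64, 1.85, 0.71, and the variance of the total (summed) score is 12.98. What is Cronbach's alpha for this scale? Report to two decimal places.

Cronbach's alpha = 0.78

ΣVar(i) = 1.06 + 0.64 + 0.64 + 1.85 + 0.71 = 4.90
α = (k/(k−1))·(1 − ΣVar(i)/Var(T)) = (5/4)·(1 − 4.90/12.98) = 0.78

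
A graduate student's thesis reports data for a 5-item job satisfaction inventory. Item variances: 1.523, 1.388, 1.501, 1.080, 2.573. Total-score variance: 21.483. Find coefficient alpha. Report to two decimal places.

coefficient alpha = 0.78

Σσᵢ² = 1.523 + 1.388 + 1.501 + 1.080 + 2.573 = 8.065
α = (k/(k−1))·(1 − Σσᵢ²/σ²_T) = (5/4)·(1 − 8.065/21.483) = 0.78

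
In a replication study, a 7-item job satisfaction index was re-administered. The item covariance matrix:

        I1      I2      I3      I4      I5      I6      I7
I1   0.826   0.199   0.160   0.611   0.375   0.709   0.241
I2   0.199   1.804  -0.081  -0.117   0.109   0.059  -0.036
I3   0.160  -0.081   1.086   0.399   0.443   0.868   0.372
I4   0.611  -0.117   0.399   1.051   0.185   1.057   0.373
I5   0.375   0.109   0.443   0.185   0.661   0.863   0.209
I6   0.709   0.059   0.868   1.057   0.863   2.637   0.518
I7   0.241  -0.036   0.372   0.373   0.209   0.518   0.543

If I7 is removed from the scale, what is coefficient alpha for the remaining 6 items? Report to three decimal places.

Remaining items: I1, I2, I3, I4, I5, I6 (k = 6).
sum of item variances = 0.826 + 1.804 + 1.086 + 1.051 + 0.661 + 2.637 = 8.065
total variance = 8.065 + 2 × 5.839 = 19.743
α (item deleted) = (6/5)·(1 − 8.065/19.743) = 0.710

coefficient alpha = 0.710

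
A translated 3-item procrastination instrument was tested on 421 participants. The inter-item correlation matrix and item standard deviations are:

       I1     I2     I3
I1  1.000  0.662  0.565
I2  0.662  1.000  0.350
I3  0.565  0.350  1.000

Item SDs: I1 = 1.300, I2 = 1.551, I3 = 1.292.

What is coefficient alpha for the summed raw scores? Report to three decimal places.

coefficient alpha = 0.763

Σσ²ᵢ = 1.300² + 1.551² + 1.292² = 5.7649
Covariances σ_ij = r_ij · s_i · s_j:
  σ(I1,I2) = 0.662 × 1.300 × 1.551 = 1.3348
  σ(I1,I3) = 0.565 × 1.300 × 1.292 = 0.9490
  σ(I2,I3) = 0.350 × 1.551 × 1.292 = 0.7014
σ²_T = Σσ²ᵢ + 2·Σσ_ij = 5.7649 + 2 × 2.9852 = 11.7353
α = (3/2)·(1 − 5.7649/11.7353) = 0.763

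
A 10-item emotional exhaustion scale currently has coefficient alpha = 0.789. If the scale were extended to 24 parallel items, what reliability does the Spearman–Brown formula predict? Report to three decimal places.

Length factor m = 24/10 = 2.4000
α' = m·α / (1 + (m−1)·α)
   = 24/10 × 0.789 / (1 + (24/10 − 1) × 0.789)
   = 1.8936 / 2.1046 = 0.900

predicted reliability = 0.900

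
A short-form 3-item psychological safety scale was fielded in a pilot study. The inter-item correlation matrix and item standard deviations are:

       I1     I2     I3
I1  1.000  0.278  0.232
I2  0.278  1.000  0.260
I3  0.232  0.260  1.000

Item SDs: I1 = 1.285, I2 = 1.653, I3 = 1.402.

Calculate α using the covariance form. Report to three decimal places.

α = 0.505

Σσ²ᵢ = 1.285² + 1.653² + 1.402² = 6.3492
Covariances σ_ij = r_ij · s_i · s_j:
  σ(I1,I2) = 0.278 × 1.285 × 1.653 = 0.5905
  σ(I1,I3) = 0.232 × 1.285 × 1.402 = 0.4180
  σ(I2,I3) = 0.260 × 1.653 × 1.402 = 0.6026
σ²_T = Σσ²ᵢ + 2·Σσ_ij = 6.3492 + 2 × 1.6111 = 9.5714
α = (3/2)·(1 − 6.3492/9.5714) = 0.505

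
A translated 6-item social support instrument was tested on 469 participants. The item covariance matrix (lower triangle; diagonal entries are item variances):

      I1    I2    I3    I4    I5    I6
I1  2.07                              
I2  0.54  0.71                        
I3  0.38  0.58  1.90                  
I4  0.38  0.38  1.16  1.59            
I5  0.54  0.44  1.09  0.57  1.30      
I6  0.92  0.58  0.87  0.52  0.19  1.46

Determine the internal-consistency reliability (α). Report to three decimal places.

α = 0.803

ΣVar(i) = 2.07 + 0.71 + 1.90 + 1.59 + 1.30 + 1.46 = 9.03
Sum of off-diagonal covariances = 9.14
Var(T) = 9.03 + 2 × 9.14 = 27.31
α = (k/(k−1))·(1 − ΣVar(i)/Var(T)) = (6/5)·(1 − 9.03/27.31) = 0.803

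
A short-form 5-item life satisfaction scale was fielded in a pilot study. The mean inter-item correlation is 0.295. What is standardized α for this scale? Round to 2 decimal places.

Standardized α = k·r̄ / (1 + (k−1)·r̄) = 5 × 0.295 / (1 + 4 × 0.295)
  = 1.4750 / 2.1800 = 0.68

standardized α = 0.68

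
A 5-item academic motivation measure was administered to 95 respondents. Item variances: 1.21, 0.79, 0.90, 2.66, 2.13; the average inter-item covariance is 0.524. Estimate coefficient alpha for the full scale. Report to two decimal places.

sum of item variances = 1.21 + 0.79 + 0.90 + 2.66 + 2.13 = 7.69
Sum of the 10 distinct covariances = 10 × 0.524 = 5.240
σ²_total = sum of item variances + 2·Σcov = 7.69 + 2 × 5.240 = 18.170
α = (5/4)·(1 − 7.69/18.170) = 0.72

coefficient alpha = 0.72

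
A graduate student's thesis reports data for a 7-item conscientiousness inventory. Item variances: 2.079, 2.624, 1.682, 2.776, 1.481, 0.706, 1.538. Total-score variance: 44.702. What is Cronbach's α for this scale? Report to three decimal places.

α = 0.830

Σσᵢ² = 2.079 + 2.624 + 1.682 + 2.776 + 1.481 + 0.706 + 1.538 = 12.886
α = (k/(k−1))·(1 − Σσᵢ²/total variance) = (7/6)·(1 − 12.886/44.702) = 0.830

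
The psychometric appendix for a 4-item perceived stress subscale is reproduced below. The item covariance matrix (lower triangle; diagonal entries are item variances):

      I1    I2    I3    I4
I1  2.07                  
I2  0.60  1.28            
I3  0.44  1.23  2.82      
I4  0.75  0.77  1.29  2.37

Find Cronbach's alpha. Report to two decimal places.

Cronbach's alpha = 0.72

Σσ²ᵢ = 2.07 + 1.28 + 2.82 + 2.37 = 8.54
Sum of off-diagonal covariances = 5.08
total variance = 8.54 + 2 × 5.08 = 18.70
α = (k/(k−1))·(1 − Σσ²ᵢ/total variance) = (4/3)·(1 − 8.54/18.70) = 0.72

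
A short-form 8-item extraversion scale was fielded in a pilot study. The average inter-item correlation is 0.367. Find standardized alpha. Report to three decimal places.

standardized alpha = 0.823

Standardized α = k·r̄ / (1 + (k−1)·r̄) = 8 × 0.367 / (1 + 7 × 0.367)
  = 2.9360 / 3.5690 = 0.823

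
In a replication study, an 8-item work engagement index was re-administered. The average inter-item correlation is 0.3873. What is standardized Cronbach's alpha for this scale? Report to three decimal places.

standardized Cronbach's alpha = 0.835

Standardized α = k·r̄ / (1 + (k−1)·r̄) = 8 × 0.3873 / (1 + 7 × 0.3873)
  = 3.0984 / 3.7111 = 0.835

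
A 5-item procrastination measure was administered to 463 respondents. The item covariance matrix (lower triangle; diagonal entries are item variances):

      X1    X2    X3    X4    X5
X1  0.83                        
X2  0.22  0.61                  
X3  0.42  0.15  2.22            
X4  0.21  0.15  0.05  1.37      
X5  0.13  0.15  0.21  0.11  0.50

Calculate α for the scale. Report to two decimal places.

Σσᵢ² = 0.83 + 0.61 + 2.22 + 1.37 + 0.50 = 5.53
Sum of the distinct covariances = 1.80
total variance = 5.53 + 2 × 1.80 = 9.13
α = (k/(k−1))·(1 − Σσᵢ²/total variance) = (5/4)·(1 − 5.53/9.13) = 0.49

α = 0.49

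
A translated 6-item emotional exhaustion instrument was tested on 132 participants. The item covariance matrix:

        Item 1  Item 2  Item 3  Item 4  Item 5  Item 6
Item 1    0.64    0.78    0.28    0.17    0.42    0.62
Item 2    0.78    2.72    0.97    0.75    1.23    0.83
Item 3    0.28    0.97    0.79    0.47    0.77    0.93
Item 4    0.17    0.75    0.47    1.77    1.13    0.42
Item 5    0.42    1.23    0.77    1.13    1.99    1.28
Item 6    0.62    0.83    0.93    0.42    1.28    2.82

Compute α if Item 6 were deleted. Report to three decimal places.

Remaining items: Item 1, Item 2, Item 3, Item 4, Item 5 (k = 5).
Σσ²ᵢ = 0.64 + 2.72 + 0.79 + 1.77 + 1.99 = 7.91
σ²_T = 7.91 + 2 × 6.97 = 21.85
α (item deleted) = (5/4)·(1 − 7.91/21.85) = 0.797

α = 0.797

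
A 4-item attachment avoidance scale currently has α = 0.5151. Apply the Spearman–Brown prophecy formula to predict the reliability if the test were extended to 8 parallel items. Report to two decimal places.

Length factor m = 8/4 = 2.0000
α' = m·α / (1 + (m−1)·α)
   = 8/4 × 0.5151 / (1 + (8/4 − 1) × 0.5151)
   = 1.0302 / 1.5151 = 0.68

predicted reliability = 0.68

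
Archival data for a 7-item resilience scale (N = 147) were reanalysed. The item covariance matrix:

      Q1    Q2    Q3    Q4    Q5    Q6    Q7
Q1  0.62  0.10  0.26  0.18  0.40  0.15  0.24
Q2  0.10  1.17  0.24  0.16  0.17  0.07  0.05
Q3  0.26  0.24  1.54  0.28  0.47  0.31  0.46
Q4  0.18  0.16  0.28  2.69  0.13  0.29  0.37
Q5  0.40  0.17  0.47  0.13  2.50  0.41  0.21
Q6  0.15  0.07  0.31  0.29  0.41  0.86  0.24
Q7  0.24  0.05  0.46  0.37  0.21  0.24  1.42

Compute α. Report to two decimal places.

α = 0.57

sum of item variances = 0.62 + 1.17 + 1.54 + 2.69 + 2.50 + 0.86 + 1.42 = 10.80
Sum of the distinct covariances = 5.19
σ²_T = 10.80 + 2 × 5.19 = 21.18
α = (k/(k−1))·(1 − sum of item variances/σ²_T) = (7/6)·(1 − 10.80/21.18) = 0.57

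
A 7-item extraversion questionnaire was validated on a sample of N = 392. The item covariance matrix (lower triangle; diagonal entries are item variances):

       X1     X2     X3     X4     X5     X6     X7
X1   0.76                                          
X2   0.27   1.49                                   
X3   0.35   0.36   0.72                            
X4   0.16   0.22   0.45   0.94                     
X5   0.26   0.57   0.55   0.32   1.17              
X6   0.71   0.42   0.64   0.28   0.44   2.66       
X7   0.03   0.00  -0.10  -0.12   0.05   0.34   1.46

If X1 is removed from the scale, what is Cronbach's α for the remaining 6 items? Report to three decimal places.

Remaining items: X2, X3, X4, X5, X6, X7 (k = 6).
sum of item variances = 1.49 + 0.72 + 0.94 + 1.17 + 2.66 + 1.46 = 8.44
Var(T) = 8.44 + 2 × 4.42 = 17.28
α (item deleted) = (6/5)·(1 − 8.44/17.28) = 0.614

α = 0.614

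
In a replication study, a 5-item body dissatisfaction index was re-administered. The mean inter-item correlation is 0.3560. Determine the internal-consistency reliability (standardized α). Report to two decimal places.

Standardized α = k·r̄ / (1 + (k−1)·r̄) = 5 × 0.3560 / (1 + 4 × 0.3560)
  = 1.7800 / 2.4240 = 0.73

standardized α = 0.73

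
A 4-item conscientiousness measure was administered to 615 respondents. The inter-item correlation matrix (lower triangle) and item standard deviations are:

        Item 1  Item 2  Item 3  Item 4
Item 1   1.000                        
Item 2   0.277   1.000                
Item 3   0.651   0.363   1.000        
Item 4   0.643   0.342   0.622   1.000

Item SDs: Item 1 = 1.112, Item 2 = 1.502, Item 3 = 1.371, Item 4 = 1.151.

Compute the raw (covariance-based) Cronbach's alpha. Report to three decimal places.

Σσ²ᵢ = 1.112² + 1.502² + 1.371² + 1.151² = 6.6970
Covariances σ_ij = r_ij · s_i · s_j:
  σ(Item 1,Item 2) = 0.277 × 1.112 × 1.502 = 0.4627
  σ(Item 1,Item 3) = 0.651 × 1.112 × 1.371 = 0.9925
  σ(Item 1,Item 4) = 0.643 × 1.112 × 1.151 = 0.8230
  σ(Item 2,Item 3) = 0.363 × 1.502 × 1.371 = 0.7475
  σ(Item 2,Item 4) = 0.342 × 1.502 × 1.151 = 0.5913
  σ(Item 3,Item 4) = 0.622 × 1.371 × 1.151 = 0.9815
σ²_T = Σσ²ᵢ + 2·Σσ_ij = 6.6970 + 2 × 4.5985 = 15.8940
α = (4/3)·(1 − 6.6970/15.8940) = 0.772

Cronbach's alpha = 0.772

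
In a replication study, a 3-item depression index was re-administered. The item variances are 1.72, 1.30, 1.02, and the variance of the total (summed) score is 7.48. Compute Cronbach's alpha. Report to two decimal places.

α = 0.69

Σσ²ᵢ = 1.72 + 1.30 + 1.02 = 4.04
α = (k/(k−1))·(1 − Σσ²ᵢ/σ²_total) = (3/2)·(1 − 4.04/7.48) = 0.69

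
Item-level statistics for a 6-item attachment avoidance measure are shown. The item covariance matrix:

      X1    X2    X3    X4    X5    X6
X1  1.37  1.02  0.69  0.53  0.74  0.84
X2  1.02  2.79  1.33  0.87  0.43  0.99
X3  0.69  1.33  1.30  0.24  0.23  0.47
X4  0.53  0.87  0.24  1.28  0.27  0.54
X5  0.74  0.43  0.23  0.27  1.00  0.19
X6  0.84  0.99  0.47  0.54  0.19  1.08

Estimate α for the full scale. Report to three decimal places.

sum of item variances = 1.37 + 2.79 + 1.30 + 1.28 + 1.00 + 1.08 = 8.82
Sum of the distinct covariances = 9.38
σ²_T = 8.82 + 2 × 9.38 = 27.58
α = (k/(k−1))·(1 − sum of item variances/σ²_T) = (6/5)·(1 − 8.82/27.58) = 0.816

α = 0.816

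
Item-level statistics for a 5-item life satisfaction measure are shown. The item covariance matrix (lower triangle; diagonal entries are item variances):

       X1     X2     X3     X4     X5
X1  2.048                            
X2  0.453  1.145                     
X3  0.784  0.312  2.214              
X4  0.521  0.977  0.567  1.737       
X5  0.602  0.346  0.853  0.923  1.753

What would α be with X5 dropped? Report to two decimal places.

Remaining items: X1, X2, X3, X4 (k = 4).
sum of item variances = 2.048 + 1.145 + 2.214 + 1.737 = 7.144
total variance = 7.144 + 2 × 3.614 = 14.372
α (item deleted) = (4/3)·(1 − 7.144/14.372) = 0.67

α = 0.67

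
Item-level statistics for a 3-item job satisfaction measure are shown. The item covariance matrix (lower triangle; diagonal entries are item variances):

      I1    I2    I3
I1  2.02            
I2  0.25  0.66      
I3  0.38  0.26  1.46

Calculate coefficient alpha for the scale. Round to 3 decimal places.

coefficient alpha = 0.451

sum of item variances = 2.02 + 0.66 + 1.46 = 4.14
Σ_{i<j} σ_ij = 0.89
σ²_T = 4.14 + 2 × 0.89 = 5.92
α = (k/(k−1))·(1 − sum of item variances/σ²_T) = (3/2)·(1 − 4.14/5.92) = 0.451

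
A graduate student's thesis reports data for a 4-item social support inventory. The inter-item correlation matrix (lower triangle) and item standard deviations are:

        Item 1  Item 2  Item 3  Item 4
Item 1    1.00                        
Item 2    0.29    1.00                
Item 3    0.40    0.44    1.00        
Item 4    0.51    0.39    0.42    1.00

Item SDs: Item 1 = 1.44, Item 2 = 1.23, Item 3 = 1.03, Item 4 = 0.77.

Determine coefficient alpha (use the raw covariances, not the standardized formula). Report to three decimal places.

coefficient alpha = 0.704

Σσ²ᵢ = 1.44² + 1.23² + 1.03² + 0.77² = 5.2403
Covariances σ_ij = r_ij · s_i · s_j:
  σ(Item 1,Item 2) = 0.29 × 1.44 × 1.23 = 0.5136
  σ(Item 1,Item 3) = 0.40 × 1.44 × 1.03 = 0.5933
  σ(Item 1,Item 4) = 0.51 × 1.44 × 0.77 = 0.5655
  σ(Item 2,Item 3) = 0.44 × 1.23 × 1.03 = 0.5574
  σ(Item 2,Item 4) = 0.39 × 1.23 × 0.77 = 0.3694
  σ(Item 3,Item 4) = 0.42 × 1.03 × 0.77 = 0.3331
σ²_T = Σσ²ᵢ + 2·Σσ_ij = 5.2403 + 2 × 2.9323 = 11.1049
α = (4/3)·(1 − 5.2403/11.1049) = 0.704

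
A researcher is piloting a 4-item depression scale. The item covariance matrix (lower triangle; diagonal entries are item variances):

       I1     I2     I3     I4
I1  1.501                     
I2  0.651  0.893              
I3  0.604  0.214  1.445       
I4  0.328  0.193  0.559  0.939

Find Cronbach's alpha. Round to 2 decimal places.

sum of item variances = 1.501 + 0.893 + 1.445 + 0.939 = 4.778
Σ_{i<j} σ_ij = 2.549
total variance = 4.778 + 2 × 2.549 = 9.876
α = (k/(k−1))·(1 − sum of item variances/total variance) = (4/3)·(1 − 4.778/9.876) = 0.69

Cronbach's alpha = 0.69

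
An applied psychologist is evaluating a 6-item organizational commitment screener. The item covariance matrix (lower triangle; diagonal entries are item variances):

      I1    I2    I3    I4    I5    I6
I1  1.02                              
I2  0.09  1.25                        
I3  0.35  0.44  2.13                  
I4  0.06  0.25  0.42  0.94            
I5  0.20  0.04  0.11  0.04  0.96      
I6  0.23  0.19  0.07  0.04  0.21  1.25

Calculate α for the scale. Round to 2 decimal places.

ΣVar(i) = 1.02 + 1.25 + 2.13 + 0.94 + 0.96 + 1.25 = 7.55
Sum of the distinct covariances = 2.74
total variance = 7.55 + 2 × 2.74 = 13.03
α = (k/(k−1))·(1 − ΣVar(i)/total variance) = (6/5)·(1 − 7.55/13.03) = 0.50

α = 0.50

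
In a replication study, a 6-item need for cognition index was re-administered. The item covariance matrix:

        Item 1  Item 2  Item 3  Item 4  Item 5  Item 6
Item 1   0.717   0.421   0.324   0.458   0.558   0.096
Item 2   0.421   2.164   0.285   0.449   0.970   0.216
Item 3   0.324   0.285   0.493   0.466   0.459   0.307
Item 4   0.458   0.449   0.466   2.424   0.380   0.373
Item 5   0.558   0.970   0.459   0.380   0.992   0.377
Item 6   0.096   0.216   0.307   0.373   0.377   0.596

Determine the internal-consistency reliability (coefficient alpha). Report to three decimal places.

α = 0.749

Σσᵢ² = 0.717 + 2.164 + 0.493 + 2.424 + 0.992 + 0.596 = 7.386
Sum of the distinct covariances = 6.139
σ²_total = 7.386 + 2 × 6.139 = 19.664
α = (k/(k−1))·(1 − Σσᵢ²/σ²_total) = (6/5)·(1 − 7.386/19.664) = 0.749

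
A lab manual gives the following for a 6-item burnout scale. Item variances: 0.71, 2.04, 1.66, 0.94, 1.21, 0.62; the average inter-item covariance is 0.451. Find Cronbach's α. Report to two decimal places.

ΣVar(i) = 0.71 + 2.04 + 1.66 + 0.94 + 1.21 + 0.62 = 7.18
Sum of the 15 distinct covariances = 15 × 0.451 = 6.765
Var(T) = ΣVar(i) + 2·Σcov = 7.18 + 2 × 6.765 = 20.710
α = (6/5)·(1 − 7.18/20.710) = 0.78

Cronbach's α = 0.78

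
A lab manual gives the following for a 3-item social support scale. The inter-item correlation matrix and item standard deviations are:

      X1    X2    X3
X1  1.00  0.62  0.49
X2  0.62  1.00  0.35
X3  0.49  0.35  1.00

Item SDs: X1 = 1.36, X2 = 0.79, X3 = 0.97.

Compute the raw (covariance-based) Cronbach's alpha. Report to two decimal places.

α = 0.72

Σσ²ᵢ = 1.36² + 0.79² + 0.97² = 3.4146
Covariances σ_ij = r_ij · s_i · s_j:
  σ(X1,X2) = 0.62 × 1.36 × 0.79 = 0.6661
  σ(X1,X3) = 0.49 × 1.36 × 0.97 = 0.6464
  σ(X2,X3) = 0.35 × 0.79 × 0.97 = 0.2682
σ²_T = Σσ²ᵢ + 2·Σσ_ij = 3.4146 + 2 × 1.5807 = 6.5760
α = (3/2)·(1 − 3.4146/6.5760) = 0.72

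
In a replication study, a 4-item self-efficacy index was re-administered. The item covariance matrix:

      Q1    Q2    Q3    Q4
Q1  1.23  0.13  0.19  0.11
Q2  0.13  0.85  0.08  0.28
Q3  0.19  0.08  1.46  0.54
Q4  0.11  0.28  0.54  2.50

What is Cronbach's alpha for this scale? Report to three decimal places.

ΣVar(i) = 1.23 + 0.85 + 1.46 + 2.50 = 6.04
Sum of off-diagonal covariances = 1.33
σ²_total = 6.04 + 2 × 1.33 = 8.70
α = (k/(k−1))·(1 − ΣVar(i)/σ²_total) = (4/3)·(1 − 6.04/8.70) = 0.408

α = 0.408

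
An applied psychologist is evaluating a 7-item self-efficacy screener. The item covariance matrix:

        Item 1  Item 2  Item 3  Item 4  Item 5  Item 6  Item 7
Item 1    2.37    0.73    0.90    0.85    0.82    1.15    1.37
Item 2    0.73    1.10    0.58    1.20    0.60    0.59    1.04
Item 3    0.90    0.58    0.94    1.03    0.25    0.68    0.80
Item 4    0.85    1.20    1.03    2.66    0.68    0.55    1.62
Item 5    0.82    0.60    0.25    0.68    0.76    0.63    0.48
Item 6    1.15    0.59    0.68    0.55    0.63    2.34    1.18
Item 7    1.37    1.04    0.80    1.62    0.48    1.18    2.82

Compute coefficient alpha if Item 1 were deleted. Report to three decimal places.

coefficient alpha = 0.830

Remaining items: Item 2, Item 3, Item 4, Item 5, Item 6, Item 7 (k = 6).
sum of item variances = 1.10 + 0.94 + 2.66 + 0.76 + 2.34 + 2.82 = 10.62
Var(T) = 10.62 + 2 × 11.91 = 34.44
α (item deleted) = (6/5)·(1 − 10.62/34.44) = 0.830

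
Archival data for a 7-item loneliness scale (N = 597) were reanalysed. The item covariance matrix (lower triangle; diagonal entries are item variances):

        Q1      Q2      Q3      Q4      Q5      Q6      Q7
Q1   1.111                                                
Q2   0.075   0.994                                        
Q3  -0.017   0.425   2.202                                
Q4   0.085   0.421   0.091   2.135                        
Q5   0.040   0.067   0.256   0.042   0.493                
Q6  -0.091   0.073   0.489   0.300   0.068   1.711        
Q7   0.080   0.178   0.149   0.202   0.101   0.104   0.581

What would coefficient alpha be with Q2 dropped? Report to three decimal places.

coefficient alpha = 0.379

Remaining items: Q1, Q3, Q4, Q5, Q6, Q7 (k = 6).
ΣVar(i) = 1.111 + 2.202 + 2.135 + 0.493 + 1.711 + 0.581 = 8.233
σ²_T = 8.233 + 2 × 1.899 = 12.031
α (item deleted) = (6/5)·(1 − 8.233/12.031) = 0.379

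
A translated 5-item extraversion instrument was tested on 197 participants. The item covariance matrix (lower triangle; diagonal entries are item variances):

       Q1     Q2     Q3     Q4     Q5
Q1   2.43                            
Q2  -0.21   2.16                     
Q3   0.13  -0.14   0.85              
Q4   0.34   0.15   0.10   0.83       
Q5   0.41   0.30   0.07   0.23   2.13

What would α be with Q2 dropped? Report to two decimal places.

Remaining items: Q1, Q3, Q4, Q5 (k = 4).
sum of item variances = 2.43 + 0.85 + 0.83 + 2.13 = 6.24
σ²_total = 6.24 + 2 × 1.28 = 8.80
α (item deleted) = (4/3)·(1 − 6.24/8.80) = 0.39

α = 0.39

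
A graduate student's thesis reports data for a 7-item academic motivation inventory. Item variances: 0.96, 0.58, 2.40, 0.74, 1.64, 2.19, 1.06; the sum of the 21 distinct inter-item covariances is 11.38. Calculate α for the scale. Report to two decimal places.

sum of item variances = 0.96 + 0.58 + 2.40 + 0.74 + 1.64 + 2.19 + 1.06 = 9.57
Sum of distinct covariances = 11.38
σ²_T = sum of item variances + 2·Σcov = 9.57 + 2 × 11.38 = 32.33
α = (7/6)·(1 − 9.57/32.33) = 0.82

α = 0.82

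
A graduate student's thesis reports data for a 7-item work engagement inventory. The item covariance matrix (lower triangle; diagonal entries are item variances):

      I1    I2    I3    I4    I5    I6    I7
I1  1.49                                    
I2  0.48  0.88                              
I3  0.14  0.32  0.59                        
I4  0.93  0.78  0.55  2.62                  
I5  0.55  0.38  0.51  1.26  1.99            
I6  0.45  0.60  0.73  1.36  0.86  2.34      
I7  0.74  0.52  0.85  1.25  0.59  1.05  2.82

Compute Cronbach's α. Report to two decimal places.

Σσᵢ² = 1.49 + 0.88 + 0.59 + 2.62 + 1.99 + 2.34 + 2.82 = 12.73
Sum of the distinct covariances = 14.90
Var(T) = 12.73 + 2 × 14.90 = 42.53
α = (k/(k−1))·(1 − Σσᵢ²/Var(T)) = (7/6)·(1 − 12.73/42.53) = 0.82

Cronbach's α = 0.82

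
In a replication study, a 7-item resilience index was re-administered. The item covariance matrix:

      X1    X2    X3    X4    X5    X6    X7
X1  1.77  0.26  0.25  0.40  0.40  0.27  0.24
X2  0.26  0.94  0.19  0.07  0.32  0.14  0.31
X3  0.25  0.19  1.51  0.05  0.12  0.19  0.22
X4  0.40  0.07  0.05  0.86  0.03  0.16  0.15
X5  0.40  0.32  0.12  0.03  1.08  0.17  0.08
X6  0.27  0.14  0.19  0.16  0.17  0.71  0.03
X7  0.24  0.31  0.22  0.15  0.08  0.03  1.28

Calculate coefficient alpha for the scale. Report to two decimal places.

coefficient alpha = 0.58

ΣVar(i) = 1.77 + 0.94 + 1.51 + 0.86 + 1.08 + 0.71 + 1.28 = 8.15
Σ_{i<j} σ_ij = 4.05
σ²_T = 8.15 + 2 × 4.05 = 16.25
α = (k/(k−1))·(1 − ΣVar(i)/σ²_T) = (7/6)·(1 − 8.15/16.25) = 0.58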